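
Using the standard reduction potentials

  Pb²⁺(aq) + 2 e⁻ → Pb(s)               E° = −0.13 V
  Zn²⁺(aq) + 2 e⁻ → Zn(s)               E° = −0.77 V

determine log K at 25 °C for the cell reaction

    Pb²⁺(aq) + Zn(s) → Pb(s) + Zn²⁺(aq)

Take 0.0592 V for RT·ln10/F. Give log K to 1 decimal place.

log K = 21.6

The Pb²⁺/Pb couple is reduced (cathode); E°cell = −0.13 − (−0.77) = +0.64 V with n = 2.
At equilibrium E = 0, so log K = nE°cell / 0.0592 = (2)(+0.64) / 0.0592 = 21.6.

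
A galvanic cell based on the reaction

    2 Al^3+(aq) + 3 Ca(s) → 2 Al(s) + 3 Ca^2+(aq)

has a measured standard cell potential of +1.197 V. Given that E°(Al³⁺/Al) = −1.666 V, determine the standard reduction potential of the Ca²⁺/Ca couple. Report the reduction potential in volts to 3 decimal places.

In the reaction as written the Al³⁺/Al couple is reduced (cathode) and Ca²⁺/Ca is oxidized (anode), so E°cell = E°(Al³⁺/Al) − E°(Ca²⁺/Ca).
E°(Ca²⁺/Ca) = E°(cathode) − E°cell = −1.666 − (+1.197) = −2.863 V.

−2.863 V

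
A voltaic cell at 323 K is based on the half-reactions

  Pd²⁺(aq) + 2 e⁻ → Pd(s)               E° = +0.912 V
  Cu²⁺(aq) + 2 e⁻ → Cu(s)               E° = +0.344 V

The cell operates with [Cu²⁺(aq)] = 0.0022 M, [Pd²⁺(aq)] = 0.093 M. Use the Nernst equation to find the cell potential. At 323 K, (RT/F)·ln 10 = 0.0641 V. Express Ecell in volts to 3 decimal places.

+0.620 V

The Pd²⁺/Pd couple has the more positive E°, so it is the cathode; Cu²⁺/Cu is the anode.
E°cell = E°cat − E°an = +0.912 − (+0.344) = +0.568 V; n = 2.
Balancing gives Pd²⁺(aq) + Cu(s) → Pd(s) + Cu²⁺(aq); hence Q = [Cu²⁺(aq)] / [Pd²⁺(aq)] = 0.0237 (log Q = −1.626).
Applying E = E° − (RT ln10/nF)·log Q gives +0.568 − (0.0641/2)(−1.626) = +0.620 V.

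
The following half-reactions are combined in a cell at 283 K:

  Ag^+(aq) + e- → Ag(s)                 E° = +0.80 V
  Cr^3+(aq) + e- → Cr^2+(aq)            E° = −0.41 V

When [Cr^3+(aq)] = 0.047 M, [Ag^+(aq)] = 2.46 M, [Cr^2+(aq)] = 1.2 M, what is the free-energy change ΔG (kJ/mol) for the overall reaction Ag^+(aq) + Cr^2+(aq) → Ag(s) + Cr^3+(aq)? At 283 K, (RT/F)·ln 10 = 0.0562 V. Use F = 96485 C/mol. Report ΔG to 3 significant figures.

The standard cell potential is +0.80 − (−0.41) = +1.21 V, with n = 1 electron in the balanced equation.
Q = [Cr^3+(aq)] / ([Ag^+(aq)]·[Cr^2+(aq)]) = 0.0159, so log Q = −1.798 and E = +1.21 − (0.0562/1)(−1.798) = +1.3110 V.
Then ΔG = −nFE = −1 × 96485 × +1.3110 J/mol = −126 kJ/mol.

−126 kJ/mol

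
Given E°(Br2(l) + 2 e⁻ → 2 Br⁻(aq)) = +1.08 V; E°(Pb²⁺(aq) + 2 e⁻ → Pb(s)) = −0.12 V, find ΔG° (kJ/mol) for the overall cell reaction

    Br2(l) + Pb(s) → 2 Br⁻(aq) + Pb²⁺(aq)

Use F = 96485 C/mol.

In the reaction as written Br2(l) is reduced, so the Br₂/Br⁻ couple is the cathode and Pb²⁺/Pb is the anode.
E°cell = +1.08 − (−0.12) = +1.20 V; balancing electrons gives n = 2.
ΔG° = −nFE°cell = −(2)(96485)(+1.20) J/mol = −232 kJ/mol.

−232 kJ/mol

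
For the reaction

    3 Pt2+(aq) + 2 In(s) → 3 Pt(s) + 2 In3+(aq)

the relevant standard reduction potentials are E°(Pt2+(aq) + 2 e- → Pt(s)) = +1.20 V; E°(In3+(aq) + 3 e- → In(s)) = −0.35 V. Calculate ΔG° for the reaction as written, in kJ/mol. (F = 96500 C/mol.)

In the reaction as written Pt2+(aq) is reduced, so the Pt²⁺/Pt couple is the cathode and In³⁺/In is the anode.
E°cell = +1.20 − (−0.35) = +1.55 V; balancing electrons gives n = 6.
ΔG° = −nFE°cell = −(6)(96500)(+1.55) J/mol = −897 kJ/mol.

−897 kJ/mol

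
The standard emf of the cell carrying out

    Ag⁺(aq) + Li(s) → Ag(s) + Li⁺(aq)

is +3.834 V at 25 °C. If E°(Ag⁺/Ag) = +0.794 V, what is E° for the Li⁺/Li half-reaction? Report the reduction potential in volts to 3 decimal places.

−3.040 V

In the reaction as written the Ag⁺/Ag couple is reduced (cathode) and Li⁺/Li is oxidized (anode), so E°cell = E°(Ag⁺/Ag) − E°(Li⁺/Li).
E°(Li⁺/Li) = E°(cathode) − E°cell = +0.794 − (+3.834) = −3.040 V.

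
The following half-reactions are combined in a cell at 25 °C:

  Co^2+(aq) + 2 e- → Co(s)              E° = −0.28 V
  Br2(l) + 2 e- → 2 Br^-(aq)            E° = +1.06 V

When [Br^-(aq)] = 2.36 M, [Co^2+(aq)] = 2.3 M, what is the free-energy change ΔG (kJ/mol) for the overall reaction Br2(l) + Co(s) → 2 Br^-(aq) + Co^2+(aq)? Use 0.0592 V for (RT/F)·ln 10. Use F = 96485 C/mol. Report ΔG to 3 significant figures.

E°cell = +1.06 − (−0.28) = +1.34 V; the balanced reaction transfers n = 2 electrons.
Here Q = [Br^-(aq)]^2·[Co^2+(aq)] = 12.8 (log Q = 1.108), giving E = +1.34 − (0.0592/2)·(1.108) = +1.3072 V.
Then ΔG = −nFE = −2 × 96485 × +1.3072 J/mol = −252 kJ/mol.

−252 kJ/mol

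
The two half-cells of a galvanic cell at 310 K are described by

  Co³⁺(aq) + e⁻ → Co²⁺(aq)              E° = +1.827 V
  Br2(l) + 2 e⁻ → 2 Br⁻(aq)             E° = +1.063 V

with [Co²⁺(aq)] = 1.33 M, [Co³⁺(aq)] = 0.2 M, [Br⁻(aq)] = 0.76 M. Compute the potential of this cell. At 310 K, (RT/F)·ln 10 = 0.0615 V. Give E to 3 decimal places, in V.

+0.706 V

Co³⁺/Co²⁺ is reduced (cathode, E° = +1.827 V) and Br₂/Br⁻ is oxidized (anode).
The standard potential is +1.827 − (+1.063) = +0.764 V and the balanced reaction transfers n = 2 electrons.
Balancing gives 2 Co³⁺(aq) + 2 Br⁻(aq) → 2 Co²⁺(aq) + Br2(l); hence Q = [Co²⁺(aq)]^2 / ([Co³⁺(aq)]^2·[Br⁻(aq)]^2) = 76.6 (log Q = 1.884).
E = E° − (0.0615/n)·log Q = +0.764 − (0.0615/2)(1.884) = +0.706 V.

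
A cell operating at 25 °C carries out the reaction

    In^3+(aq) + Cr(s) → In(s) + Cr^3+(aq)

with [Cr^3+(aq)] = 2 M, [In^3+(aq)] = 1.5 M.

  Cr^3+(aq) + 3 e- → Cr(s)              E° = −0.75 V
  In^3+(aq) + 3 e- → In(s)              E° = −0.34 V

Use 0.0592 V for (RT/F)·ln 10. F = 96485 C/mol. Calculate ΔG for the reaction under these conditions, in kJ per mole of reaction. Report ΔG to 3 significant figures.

−118 kJ/mol

With In³⁺/In reduced at the cathode, E°cell = −0.34 − (−0.75) = +0.41 V and n = 3.
The reaction quotient is [Cr^3+(aq)] / [In^3+(aq)] = 1.33; by Nernst, E = +0.41 − (0.0592/3)(0.125) = +0.4075 V.
ΔG = −nFE = −(3)(96485)(+0.4075) J/mol = −118 kJ/mol.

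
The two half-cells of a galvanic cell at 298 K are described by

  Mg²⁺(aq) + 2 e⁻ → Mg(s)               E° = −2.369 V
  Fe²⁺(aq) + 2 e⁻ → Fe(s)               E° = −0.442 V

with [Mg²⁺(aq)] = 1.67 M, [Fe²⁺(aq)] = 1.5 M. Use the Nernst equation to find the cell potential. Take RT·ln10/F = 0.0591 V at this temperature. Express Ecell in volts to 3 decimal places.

The Fe²⁺/Fe couple has the more positive E°, so it is the cathode; Mg²⁺/Mg is the anode.
E°cell = −0.442 − (−2.369) = +1.927 V, with n = 2 electrons transferred.
Balancing gives Fe²⁺(aq) + Mg(s) → Fe(s) + Mg²⁺(aq); hence Q = [Mg²⁺(aq)] / [Fe²⁺(aq)] = 1.11 (log Q = 0.047).
E = E° − (0.0591/n)·log Q = +1.927 − (0.0591/2)(0.047) = +1.926 V.

+1.926 V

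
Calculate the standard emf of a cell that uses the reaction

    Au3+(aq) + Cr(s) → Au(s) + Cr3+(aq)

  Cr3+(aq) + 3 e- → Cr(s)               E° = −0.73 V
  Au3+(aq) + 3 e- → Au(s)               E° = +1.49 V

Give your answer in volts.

+2.22 V

Au3+(aq) gains electrons, so the Au³⁺/Au couple is the cathode; the Cr³⁺/Cr couple is the anode.
E°cell = E°(cathode) − E°(anode) = +1.49 − (−0.73) = +2.22 V.
The positive value indicates the reaction is spontaneous as written.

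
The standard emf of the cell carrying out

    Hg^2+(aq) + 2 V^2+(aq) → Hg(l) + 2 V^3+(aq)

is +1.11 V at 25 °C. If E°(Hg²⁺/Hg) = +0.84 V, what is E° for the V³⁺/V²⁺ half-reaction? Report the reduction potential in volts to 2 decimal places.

In the reaction as written the Hg²⁺/Hg couple is reduced (cathode) and V³⁺/V²⁺ is oxidized (anode), so E°cell = E°(Hg²⁺/Hg) − E°(V³⁺/V²⁺).
E°(V³⁺/V²⁺) = E°(cathode) − E°cell = +0.84 − (+1.11) = −0.27 V.

−0.27 V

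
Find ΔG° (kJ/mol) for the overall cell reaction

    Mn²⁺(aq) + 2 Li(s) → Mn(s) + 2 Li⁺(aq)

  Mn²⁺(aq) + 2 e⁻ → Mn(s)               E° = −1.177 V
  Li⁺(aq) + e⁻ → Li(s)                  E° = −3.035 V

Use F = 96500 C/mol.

In the reaction as written Mn²⁺(aq) is reduced, so the Mn²⁺/Mn couple is the cathode and Li⁺/Li is the anode.
E°cell = −1.177 − (−3.035) = +1.858 V; balancing electrons gives n = 2.
ΔG° = −nFE°cell = −(2)(96500)(+1.858) J/mol = −359 kJ/mol.

−359 kJ/mol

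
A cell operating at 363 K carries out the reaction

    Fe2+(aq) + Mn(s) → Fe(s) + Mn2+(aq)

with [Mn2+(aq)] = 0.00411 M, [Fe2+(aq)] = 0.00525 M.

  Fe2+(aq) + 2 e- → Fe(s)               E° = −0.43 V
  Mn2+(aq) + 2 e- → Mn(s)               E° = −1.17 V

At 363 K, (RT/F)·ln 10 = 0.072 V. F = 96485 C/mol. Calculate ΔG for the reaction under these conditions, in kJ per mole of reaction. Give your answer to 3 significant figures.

The standard cell potential is −0.43 − (−1.17) = +0.74 V, with n = 2 electrons in the balanced equation.
Here Q = [Mn2+(aq)] / [Fe2+(aq)] = 0.783 (log Q = −0.106), giving E = +0.74 − (0.072/2)·(−0.106) = +0.7438 V.
Finally ΔG = −nFE = −(2)(96485 C/mol)(+0.7438 V) = −144 kJ/mol.

−144 kJ/mol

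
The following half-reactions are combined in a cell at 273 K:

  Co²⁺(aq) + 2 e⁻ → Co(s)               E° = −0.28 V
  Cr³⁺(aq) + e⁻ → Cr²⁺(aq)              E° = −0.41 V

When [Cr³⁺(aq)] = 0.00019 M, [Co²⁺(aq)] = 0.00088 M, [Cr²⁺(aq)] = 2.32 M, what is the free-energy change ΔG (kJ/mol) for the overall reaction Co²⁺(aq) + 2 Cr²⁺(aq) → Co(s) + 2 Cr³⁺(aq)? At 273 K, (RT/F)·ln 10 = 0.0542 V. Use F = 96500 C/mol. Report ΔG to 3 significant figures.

−51.9 kJ/mol

With Co²⁺/Co reduced at the cathode, E°cell = −0.28 − (−0.41) = +0.13 V and n = 2.
Q = [Cr³⁺(aq)]^2 / ([Co²⁺(aq)]·[Cr²⁺(aq)]^2) = 7.62×10^−6, so log Q = −5.118 and E = +0.13 − (0.0542/2)(−5.118) = +0.2687 V.
Finally ΔG = −nFE = −(2)(96500 C/mol)(+0.2687 V) = −51.9 kJ/mol.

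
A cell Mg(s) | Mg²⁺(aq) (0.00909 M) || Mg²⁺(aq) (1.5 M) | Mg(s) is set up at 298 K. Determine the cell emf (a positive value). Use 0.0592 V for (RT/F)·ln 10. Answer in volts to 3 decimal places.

For a concentration cell E°cell = 0, since both electrodes use the same couple.
The compartment with the higher Mg²⁺(aq) concentration (1.5 M) acts as the cathode; ions are reduced there and produced at the dilute (0.00909 M) anode.
With n = 2, Ecell = −(0.0592/2)·log([dilute]/[conc]) = −(0.0592/2)·log(0.00909/1.5) = +0.066 V.

0.066 V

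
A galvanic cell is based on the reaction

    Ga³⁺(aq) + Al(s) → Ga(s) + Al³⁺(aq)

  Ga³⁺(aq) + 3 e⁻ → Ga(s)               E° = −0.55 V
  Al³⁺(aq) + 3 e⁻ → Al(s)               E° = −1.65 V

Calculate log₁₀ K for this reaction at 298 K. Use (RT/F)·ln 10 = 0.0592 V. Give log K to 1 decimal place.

log K = 55.7

The Ga³⁺/Ga couple is reduced (cathode); E°cell = −0.55 − (−1.65) = +1.10 V with n = 3.
At equilibrium E = 0, so log K = nE°cell / 0.0592 = (3)(+1.10) / 0.0592 = 55.7.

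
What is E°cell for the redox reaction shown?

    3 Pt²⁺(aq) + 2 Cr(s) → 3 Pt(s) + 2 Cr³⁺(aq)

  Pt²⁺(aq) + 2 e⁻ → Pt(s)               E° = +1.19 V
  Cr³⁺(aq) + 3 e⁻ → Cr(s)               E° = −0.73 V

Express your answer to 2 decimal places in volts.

Pt²⁺(aq) gains electrons, so the Pt²⁺/Pt couple is the cathode; the Cr³⁺/Cr couple is the anode.
E°cell = E°(cathode) − E°(anode) = +1.19 − (−0.73) = +1.92 V.
The positive value indicates the reaction is spontaneous as written.

+1.92 V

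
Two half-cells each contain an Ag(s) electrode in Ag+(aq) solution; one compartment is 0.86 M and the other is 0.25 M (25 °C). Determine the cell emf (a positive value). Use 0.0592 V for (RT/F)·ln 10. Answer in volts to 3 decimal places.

0.032 V

For a concentration cell E°cell = 0, since both electrodes use the same couple.
The compartment with the higher Ag+(aq) concentration (0.86 M) acts as the cathode; ions are reduced there and produced at the dilute (0.25 M) anode.
With n = 1, Ecell = −(0.0592/1)·log([dilute]/[conc]) = −(0.0592/1)·log(0.25/0.86) = +0.032 V.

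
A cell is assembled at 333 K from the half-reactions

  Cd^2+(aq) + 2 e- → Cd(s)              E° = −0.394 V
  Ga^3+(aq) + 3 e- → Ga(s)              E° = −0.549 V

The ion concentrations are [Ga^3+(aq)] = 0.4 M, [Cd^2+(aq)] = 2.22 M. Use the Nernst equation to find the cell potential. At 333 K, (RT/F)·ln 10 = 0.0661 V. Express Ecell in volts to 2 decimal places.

Cd²⁺/Cd is reduced (cathode, E° = −0.394 V) and Ga³⁺/Ga is oxidized (anode).
The standard potential is −0.394 − (−0.549) = +0.155 V and the balanced reaction transfers n = 6 electrons.
The balanced reaction is 3 Cd^2+(aq) + 2 Ga(s) → 3 Cd(s) + 2 Ga^3+(aq), so Q = [Ga^3+(aq)]^2 / [Cd^2+(aq)]^3 = 0.0146 and log Q = −1.835.
By the Nernst equation, E = +0.155 − (0.0661/6)·(−1.835) = +0.18 V.

+0.18 V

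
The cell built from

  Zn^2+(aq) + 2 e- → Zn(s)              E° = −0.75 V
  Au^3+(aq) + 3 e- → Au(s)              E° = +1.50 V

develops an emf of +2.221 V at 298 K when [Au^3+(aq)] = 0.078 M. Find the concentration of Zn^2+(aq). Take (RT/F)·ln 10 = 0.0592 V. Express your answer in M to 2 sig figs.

With Au³⁺/Au at the cathode and Zn²⁺/Zn at the anode, E°cell = +1.50 − (−0.75) = +2.25 V (n = 6).
Since E = E° − (0.0592/n)·log Q, log Q = n(E° − E)/0.0592 = 2.939.
Balancing electrons gives 2 Au^3+(aq) + 3 Zn(s) → 2 Au(s) + 3 Zn^2+(aq); thus Q = [Zn^2+(aq)]^3 / [Au^3+(aq)]^2.
Solving for the unknown gives log [Zn^2+(aq)] = 0.241, so [Zn^2+(aq)] ≈ 1.7 M.

1.7 M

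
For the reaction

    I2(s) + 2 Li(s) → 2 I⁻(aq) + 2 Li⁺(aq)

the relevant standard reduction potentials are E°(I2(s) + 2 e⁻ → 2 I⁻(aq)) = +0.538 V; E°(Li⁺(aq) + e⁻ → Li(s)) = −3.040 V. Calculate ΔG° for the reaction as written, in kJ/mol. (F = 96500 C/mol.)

−691 kJ/mol

In the reaction as written I2(s) is reduced, so the I₂/I⁻ couple is the cathode and Li⁺/Li is the anode.
E°cell = +0.538 − (−3.040) = +3.578 V; balancing electrons gives n = 2.
ΔG° = −nFE°cell = −(2)(96500)(+3.578) J/mol = −691 kJ/mol.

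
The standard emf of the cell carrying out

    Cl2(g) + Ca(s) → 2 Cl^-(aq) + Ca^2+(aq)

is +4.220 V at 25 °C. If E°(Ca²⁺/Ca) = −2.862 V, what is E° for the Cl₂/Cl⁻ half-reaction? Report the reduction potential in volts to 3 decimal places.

In the reaction as written the Cl₂/Cl⁻ couple is reduced (cathode) and Ca²⁺/Ca is oxidized (anode), so E°cell = E°(Cl₂/Cl⁻) − E°(Ca²⁺/Ca).
E°(Cl₂/Cl⁻) = E°cell + E°(anode) = +4.220 + (−2.862) = +1.358 V.

+1.358 V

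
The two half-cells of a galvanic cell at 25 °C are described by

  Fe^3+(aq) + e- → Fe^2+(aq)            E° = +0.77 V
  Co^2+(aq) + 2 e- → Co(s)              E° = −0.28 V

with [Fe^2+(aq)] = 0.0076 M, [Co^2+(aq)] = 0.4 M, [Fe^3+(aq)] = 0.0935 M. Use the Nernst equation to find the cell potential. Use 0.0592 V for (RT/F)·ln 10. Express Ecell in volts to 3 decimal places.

Since E°(Fe³⁺/Fe²⁺) > E°(Co²⁺/Co), Fe³⁺/Fe²⁺ serves as the cathode.
The standard potential is +0.77 − (−0.28) = +1.05 V and the balanced reaction transfers n = 2 electrons.
Balancing gives 2 Fe^3+(aq) + Co(s) → 2 Fe^2+(aq) + Co^2+(aq); hence Q = ([Fe^2+(aq)]^2·[Co^2+(aq)]) / [Fe^3+(aq)]^2 = 0.00264 (log Q = −2.578).
Applying E = E° − (RT ln10/nF)·log Q gives +1.05 − (0.0592/2)(−2.578) = +1.126 V.

+1.126 V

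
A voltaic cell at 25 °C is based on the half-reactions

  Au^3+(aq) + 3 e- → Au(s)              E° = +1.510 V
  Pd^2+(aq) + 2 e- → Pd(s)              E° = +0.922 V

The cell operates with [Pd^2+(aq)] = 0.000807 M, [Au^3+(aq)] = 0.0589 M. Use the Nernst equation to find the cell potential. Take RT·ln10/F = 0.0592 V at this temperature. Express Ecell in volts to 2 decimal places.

The Au³⁺/Au couple has the more positive E°, so it is the cathode; Pd²⁺/Pd is the anode.
The standard potential is +1.510 − (+0.922) = +0.588 V and the balanced reaction transfers n = 6 electrons.
For the overall reaction 2 Au^3+(aq) + 3 Pd(s) → 2 Au(s) + 3 Pd^2+(aq), Q = [Pd^2+(aq)]^3 / [Au^3+(aq)]^2 = 1.51×10^−7, giving log Q = −6.820.
Applying E = E° − (RT ln10/nF)·log Q gives +0.588 − (0.0592/6)(−6.820) = +0.66 V.

+0.66 V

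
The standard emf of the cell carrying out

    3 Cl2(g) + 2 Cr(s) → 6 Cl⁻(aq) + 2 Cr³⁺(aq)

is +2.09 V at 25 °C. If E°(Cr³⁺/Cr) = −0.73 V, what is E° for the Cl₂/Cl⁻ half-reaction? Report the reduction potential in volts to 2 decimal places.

+1.36 V

In the reaction as written the Cl₂/Cl⁻ couple is reduced (cathode) and Cr³⁺/Cr is oxidized (anode), so E°cell = E°(Cl₂/Cl⁻) − E°(Cr³⁺/Cr).
E°(Cl₂/Cl⁻) = E°cell + E°(anode) = +2.09 + (−0.73) = +1.36 V.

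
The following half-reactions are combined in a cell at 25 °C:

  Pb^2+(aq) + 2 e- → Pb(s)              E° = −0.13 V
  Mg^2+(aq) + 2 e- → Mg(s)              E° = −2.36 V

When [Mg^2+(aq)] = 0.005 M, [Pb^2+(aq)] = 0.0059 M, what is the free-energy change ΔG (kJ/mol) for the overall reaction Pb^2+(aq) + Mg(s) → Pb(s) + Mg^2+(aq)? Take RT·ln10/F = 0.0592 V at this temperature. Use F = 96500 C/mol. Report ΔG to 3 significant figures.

The standard cell potential is −0.13 − (−2.36) = +2.23 V, with n = 2 electrons in the balanced equation.
Q = [Mg^2+(aq)] / [Pb^2+(aq)] = 0.847, so log Q = −0.072 and E = +2.23 − (0.0592/2)(−0.072) = +2.2321 V.
Finally ΔG = −nFE = −(2)(96500 C/mol)(+2.2321 V) = −431 kJ/mol.

−431 kJ/mol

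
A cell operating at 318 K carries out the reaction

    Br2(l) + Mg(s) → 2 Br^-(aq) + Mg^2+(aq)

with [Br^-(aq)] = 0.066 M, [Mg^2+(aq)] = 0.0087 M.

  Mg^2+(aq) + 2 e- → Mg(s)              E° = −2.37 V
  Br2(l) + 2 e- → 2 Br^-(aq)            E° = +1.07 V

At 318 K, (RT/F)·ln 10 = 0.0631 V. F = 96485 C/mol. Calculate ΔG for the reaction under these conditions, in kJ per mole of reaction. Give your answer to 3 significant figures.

E°cell = +1.07 − (−2.37) = +3.44 V; the balanced reaction transfers n = 2 electrons.
Q = [Br^-(aq)]^2·[Mg^2+(aq)] = 3.79×10^−5, so log Q = −4.421 and E = +3.44 − (0.0631/2)(−4.421) = +3.5795 V.
Finally ΔG = −nFE = −(2)(96485 C/mol)(+3.5795 V) = −691 kJ/mol.

−691 kJ/mol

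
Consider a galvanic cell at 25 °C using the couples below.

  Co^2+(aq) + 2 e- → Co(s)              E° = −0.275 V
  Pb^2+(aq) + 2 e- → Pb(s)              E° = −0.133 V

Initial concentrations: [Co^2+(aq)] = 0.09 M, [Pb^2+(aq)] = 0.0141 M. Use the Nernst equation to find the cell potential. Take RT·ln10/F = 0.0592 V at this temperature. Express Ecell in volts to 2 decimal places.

+0.12 V

Since E°(Pb²⁺/Pb) > E°(Co²⁺/Co), Pb²⁺/Pb serves as the cathode.
E°cell = E°cat − E°an = −0.133 − (−0.275) = +0.142 V; n = 2.
Balancing gives Pb^2+(aq) + Co(s) → Pb(s) + Co^2+(aq); hence Q = [Co^2+(aq)] / [Pb^2+(aq)] = 6.38 (log Q = 0.805).
E = E° − (0.0592/n)·log Q = +0.142 − (0.0592/2)(0.805) = +0.12 V.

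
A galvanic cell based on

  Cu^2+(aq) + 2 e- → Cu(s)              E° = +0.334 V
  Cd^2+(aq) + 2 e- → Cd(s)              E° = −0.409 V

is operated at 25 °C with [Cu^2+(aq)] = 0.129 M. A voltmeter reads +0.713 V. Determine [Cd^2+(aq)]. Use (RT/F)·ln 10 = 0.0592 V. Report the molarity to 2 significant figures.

1.3 M

The Cu²⁺/Cu couple has the larger reduction potential, so it is the cathode: E°cell = +0.334 − (−0.409) = +0.743 V and n = 2.
Since E = E° − (0.0592/n)·log Q, log Q = n(E° − E)/0.0592 = 1.014.
The balanced reaction is Cu^2+(aq) + Cd(s) → Cu(s) + Cd^2+(aq), so Q = [Cd^2+(aq)] / [Cu^2+(aq)].
Isolating [Cd^2+(aq)] in Q = 10^{1.014} yields log [Cd^2+(aq)] = 0.125, i.e. 1.3 M.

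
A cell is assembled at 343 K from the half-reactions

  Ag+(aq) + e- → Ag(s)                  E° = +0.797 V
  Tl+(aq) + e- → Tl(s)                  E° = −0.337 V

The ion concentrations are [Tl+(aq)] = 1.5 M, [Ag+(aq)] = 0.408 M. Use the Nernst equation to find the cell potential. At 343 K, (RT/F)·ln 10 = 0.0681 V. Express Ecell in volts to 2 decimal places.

+1.10 V

The Ag⁺/Ag couple has the more positive E°, so it is the cathode; Tl⁺/Tl is the anode.
E°cell = +0.797 − (−0.337) = +1.134 V, with n = 1 electron transferred.
Balancing gives Ag+(aq) + Tl(s) → Ag(s) + Tl+(aq); hence Q = [Tl+(aq)] / [Ag+(aq)] = 3.68 (log Q = 0.565).
By the Nernst equation, E = +1.134 − (0.0681/1)·(0.565) = +1.10 V.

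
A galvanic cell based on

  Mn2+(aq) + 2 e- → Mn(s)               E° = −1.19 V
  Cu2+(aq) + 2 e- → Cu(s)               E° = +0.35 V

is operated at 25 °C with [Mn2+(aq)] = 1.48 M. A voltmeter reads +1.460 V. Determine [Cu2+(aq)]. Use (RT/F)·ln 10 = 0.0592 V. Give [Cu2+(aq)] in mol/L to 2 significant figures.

Cu²⁺/Cu is the cathode (higher E°); E°cell = +0.35 − (−1.19) = +1.54 V with n = 2.
Rearranging E = E° − (0.0592/n)·log Q gives log Q = 2(+1.54 − (+1.460))/0.0592 = 2.703.
Balancing electrons gives Cu2+(aq) + Mn(s) → Cu(s) + Mn2+(aq); thus Q = [Mn2+(aq)] / [Cu2+(aq)].
Substituting the known concentrations and solving, log [Cu2+(aq)] = −2.533 and [Cu2+(aq)] = 0.0029 M.

0.0029 M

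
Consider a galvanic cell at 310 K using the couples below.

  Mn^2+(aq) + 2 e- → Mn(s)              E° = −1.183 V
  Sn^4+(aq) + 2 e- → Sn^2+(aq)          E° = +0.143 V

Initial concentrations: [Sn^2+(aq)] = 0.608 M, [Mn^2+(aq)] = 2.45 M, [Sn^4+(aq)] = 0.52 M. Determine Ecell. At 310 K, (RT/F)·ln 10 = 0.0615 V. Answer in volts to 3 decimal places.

Sn⁴⁺/Sn²⁺ is reduced (cathode, E° = +0.143 V) and Mn²⁺/Mn is oxidized (anode).
E°cell = E°cat − E°an = +0.143 − (−1.183) = +1.326 V; n = 2.
Balancing gives Sn^4+(aq) + Mn(s) → Sn^2+(aq) + Mn^2+(aq); hence Q = ([Sn^2+(aq)]·[Mn^2+(aq)]) / [Sn^4+(aq)] = 2.86 (log Q = 0.457).
By the Nernst equation, E = +1.326 − (0.0615/2)·(0.457) = +1.312 V.

+1.312 V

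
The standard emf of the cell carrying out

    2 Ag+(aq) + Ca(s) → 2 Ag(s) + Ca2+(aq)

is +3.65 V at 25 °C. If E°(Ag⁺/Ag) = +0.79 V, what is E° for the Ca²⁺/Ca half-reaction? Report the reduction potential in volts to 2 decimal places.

In the reaction as written the Ag⁺/Ag couple is reduced (cathode) and Ca²⁺/Ca is oxidized (anode), so E°cell = E°(Ag⁺/Ag) − E°(Ca²⁺/Ca).
E°(Ca²⁺/Ca) = E°(cathode) − E°cell = +0.79 − (+3.65) = −2.86 V.

−2.86 V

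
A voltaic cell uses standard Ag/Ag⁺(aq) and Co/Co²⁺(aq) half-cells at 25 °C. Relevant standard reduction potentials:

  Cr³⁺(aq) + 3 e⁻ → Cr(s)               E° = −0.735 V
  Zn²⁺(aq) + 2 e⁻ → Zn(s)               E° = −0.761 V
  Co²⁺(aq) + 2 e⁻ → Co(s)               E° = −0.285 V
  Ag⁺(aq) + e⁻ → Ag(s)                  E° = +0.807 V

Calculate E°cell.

+1.092 V

Of the two couples in this cell, the one with the more positive reduction potential is reduced at the cathode: here that is Ag⁺/Ag (+0.807 V); Co²⁺/Co (−0.285 V) is the anode.
E°cell = E°(cathode) − E°(anode) = +0.807 − (−0.285) = +1.092 V.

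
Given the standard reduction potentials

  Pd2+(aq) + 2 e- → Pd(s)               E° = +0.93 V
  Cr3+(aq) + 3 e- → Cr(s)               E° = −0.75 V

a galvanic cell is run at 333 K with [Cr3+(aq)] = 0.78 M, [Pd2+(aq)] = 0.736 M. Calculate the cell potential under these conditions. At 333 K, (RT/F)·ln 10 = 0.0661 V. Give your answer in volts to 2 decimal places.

Since E°(Pd²⁺/Pd) > E°(Cr³⁺/Cr), Pd²⁺/Pd serves as the cathode.
E°cell = E°cat − E°an = +0.93 − (−0.75) = +1.68 V; n = 6.
For the overall reaction 3 Pd2+(aq) + 2 Cr(s) → 3 Pd(s) + 2 Cr3+(aq), Q = [Cr3+(aq)]^2 / [Pd2+(aq)]^3 = 1.53, giving log Q = 0.184.
E = E° − (0.0661/n)·log Q = +1.68 − (0.0661/6)(0.184) = +1.68 V.

+1.68 V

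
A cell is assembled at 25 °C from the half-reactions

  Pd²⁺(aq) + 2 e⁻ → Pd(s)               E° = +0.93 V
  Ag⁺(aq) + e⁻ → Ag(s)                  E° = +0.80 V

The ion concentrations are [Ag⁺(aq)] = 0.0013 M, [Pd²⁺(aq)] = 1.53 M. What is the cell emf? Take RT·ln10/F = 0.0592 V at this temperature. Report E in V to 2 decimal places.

The Pd²⁺/Pd couple has the more positive E°, so it is the cathode; Ag⁺/Ag is the anode.
The standard potential is +0.93 − (+0.80) = +0.13 V and the balanced reaction transfers n = 2 electrons.
For the overall reaction Pd²⁺(aq) + 2 Ag(s) → Pd(s) + 2 Ag⁺(aq), Q = [Ag⁺(aq)]^2 / [Pd²⁺(aq)] = 1.1×10^−6, giving log Q = −5.957.
E = E° − (0.0592/n)·log Q = +0.13 − (0.0592/2)(−5.957) = +0.31 V.

+0.31 V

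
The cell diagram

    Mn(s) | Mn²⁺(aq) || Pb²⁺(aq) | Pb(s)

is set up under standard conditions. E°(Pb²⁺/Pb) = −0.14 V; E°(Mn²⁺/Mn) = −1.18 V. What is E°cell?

By convention the left-hand electrode in cell notation is the anode (oxidation) and the right-hand electrode is the cathode (reduction).
E°cell = E°(right) − E°(left) = −0.14 − (−1.18) = +1.04 V.

+1.04 V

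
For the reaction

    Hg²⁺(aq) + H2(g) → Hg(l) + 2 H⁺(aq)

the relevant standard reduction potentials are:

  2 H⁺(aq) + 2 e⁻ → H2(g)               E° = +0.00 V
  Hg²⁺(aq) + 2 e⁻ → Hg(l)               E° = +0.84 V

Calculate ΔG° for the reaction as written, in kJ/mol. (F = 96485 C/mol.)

−162 kJ/mol

In the reaction as written Hg²⁺(aq) is reduced, so the Hg²⁺/Hg couple is the cathode and 2H⁺/H₂ is the anode.
E°cell = +0.84 − (+0.00) = +0.84 V; balancing electrons gives n = 2.
ΔG° = −nFE°cell = −(2)(96485)(+0.84) J/mol = −162 kJ/mol.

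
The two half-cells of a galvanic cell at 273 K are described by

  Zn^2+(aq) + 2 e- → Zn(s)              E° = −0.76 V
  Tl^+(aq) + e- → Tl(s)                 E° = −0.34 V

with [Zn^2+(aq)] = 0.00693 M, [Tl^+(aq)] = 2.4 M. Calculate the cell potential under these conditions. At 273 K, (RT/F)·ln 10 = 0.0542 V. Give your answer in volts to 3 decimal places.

Tl⁺/Tl is reduced (cathode, E° = −0.34 V) and Zn²⁺/Zn is oxidized (anode).
E°cell = −0.34 − (−0.76) = +0.42 V, with n = 2 electrons transferred.
Balancing gives 2 Tl^+(aq) + Zn(s) → 2 Tl(s) + Zn^2+(aq); hence Q = [Zn^2+(aq)] / [Tl^+(aq)]^2 = 0.0012 (log Q = −2.920).
E = E° − (0.0542/n)·log Q = +0.42 − (0.0542/2)(−2.920) = +0.499 V.

+0.499 V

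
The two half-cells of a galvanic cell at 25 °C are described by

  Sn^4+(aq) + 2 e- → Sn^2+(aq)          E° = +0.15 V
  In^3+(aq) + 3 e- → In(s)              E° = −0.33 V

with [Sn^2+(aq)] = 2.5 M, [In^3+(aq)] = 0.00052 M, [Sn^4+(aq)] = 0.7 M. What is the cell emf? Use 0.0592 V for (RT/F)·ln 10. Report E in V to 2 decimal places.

+0.53 V

The Sn⁴⁺/Sn²⁺ couple has the more positive E°, so it is the cathode; In³⁺/In is the anode.
The standard potential is +0.15 − (−0.33) = +0.48 V and the balanced reaction transfers n = 6 electrons.
Balancing gives 3 Sn^4+(aq) + 2 In(s) → 3 Sn^2+(aq) + 2 In^3+(aq); hence Q = ([Sn^2+(aq)]^3·[In^3+(aq)]^2) / [Sn^4+(aq)]^3 = 1.23×10^−5 (log Q = −4.909).
By the Nernst equation, E = +0.48 − (0.0592/6)·(−4.909) = +0.53 V.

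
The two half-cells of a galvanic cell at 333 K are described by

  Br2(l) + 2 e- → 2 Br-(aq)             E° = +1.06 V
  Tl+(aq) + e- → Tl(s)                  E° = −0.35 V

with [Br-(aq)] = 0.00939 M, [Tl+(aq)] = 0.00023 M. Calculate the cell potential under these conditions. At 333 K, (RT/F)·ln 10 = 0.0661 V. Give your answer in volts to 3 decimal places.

+1.784 V

Br₂/Br⁻ is reduced (cathode, E° = +1.06 V) and Tl⁺/Tl is oxidized (anode).
E°cell = +1.06 − (−0.35) = +1.41 V, with n = 2 electrons transferred.
For the overall reaction Br2(l) + 2 Tl(s) → 2 Br-(aq) + 2 Tl+(aq), Q = [Br-(aq)]^2·[Tl+(aq)]^2 = 4.66×10^−12, giving log Q = −11.331.
Applying E = E° − (RT ln10/nF)·log Q gives +1.41 − (0.0661/2)(−11.331) = +1.784 V.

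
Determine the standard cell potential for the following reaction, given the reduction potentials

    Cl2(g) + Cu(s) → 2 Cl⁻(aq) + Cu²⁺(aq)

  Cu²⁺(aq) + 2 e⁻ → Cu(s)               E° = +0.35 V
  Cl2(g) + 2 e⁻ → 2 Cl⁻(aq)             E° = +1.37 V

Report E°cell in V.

Cl2(g) gains electrons, so the Cl₂/Cl⁻ couple is the cathode; the Cu²⁺/Cu couple is the anode.
E°cell = E°(cathode) − E°(anode) = +1.37 − (+0.35) = +1.02 V.
The positive value indicates the reaction is spontaneous as written.

+1.02 V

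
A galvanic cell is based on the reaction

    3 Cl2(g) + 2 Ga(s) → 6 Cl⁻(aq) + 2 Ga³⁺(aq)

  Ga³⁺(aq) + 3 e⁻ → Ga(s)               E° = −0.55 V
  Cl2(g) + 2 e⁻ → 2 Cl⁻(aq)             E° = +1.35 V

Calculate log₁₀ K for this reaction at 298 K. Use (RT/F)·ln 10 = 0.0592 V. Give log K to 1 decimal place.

log K = 192.6

The Cl₂/Cl⁻ couple is reduced (cathode); E°cell = +1.35 − (−0.55) = +1.90 V with n = 6.
At equilibrium E = 0, so log K = nE°cell / 0.0592 = (6)(+1.90) / 0.0592 = 192.6.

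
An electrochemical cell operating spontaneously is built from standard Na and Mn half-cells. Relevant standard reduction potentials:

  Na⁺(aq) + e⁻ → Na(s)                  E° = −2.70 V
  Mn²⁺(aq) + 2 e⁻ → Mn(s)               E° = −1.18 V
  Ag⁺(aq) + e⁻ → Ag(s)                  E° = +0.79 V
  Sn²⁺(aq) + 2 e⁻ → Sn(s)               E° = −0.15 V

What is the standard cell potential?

+1.52 V

Of the two couples in this cell, the one with the more positive reduction potential is reduced at the cathode: here that is Mn²⁺/Mn (−1.18 V); Na⁺/Na (−2.70 V) is the anode.
E°cell = E°(cathode) − E°(anode) = −1.18 − (−2.70) = +1.52 V.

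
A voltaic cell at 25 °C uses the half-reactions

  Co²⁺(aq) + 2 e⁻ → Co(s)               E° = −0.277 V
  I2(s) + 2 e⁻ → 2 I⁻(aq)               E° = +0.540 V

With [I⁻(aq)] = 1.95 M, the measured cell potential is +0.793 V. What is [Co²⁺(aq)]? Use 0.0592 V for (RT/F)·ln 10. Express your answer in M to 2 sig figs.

I₂/I⁻ is the cathode (higher E°); E°cell = +0.540 − (−0.277) = +0.817 V with n = 2.
Since E = E° − (0.0592/n)·log Q, log Q = n(E° − E)/0.0592 = 0.811.
Balancing electrons gives I2(s) + Co(s) → 2 I⁻(aq) + Co²⁺(aq); thus Q = [I⁻(aq)]^2·[Co²⁺(aq)].
Solving for the unknown gives log [Co²⁺(aq)] = 0.231, so [Co²⁺(aq)] ≈ 1.7 M.

1.7 M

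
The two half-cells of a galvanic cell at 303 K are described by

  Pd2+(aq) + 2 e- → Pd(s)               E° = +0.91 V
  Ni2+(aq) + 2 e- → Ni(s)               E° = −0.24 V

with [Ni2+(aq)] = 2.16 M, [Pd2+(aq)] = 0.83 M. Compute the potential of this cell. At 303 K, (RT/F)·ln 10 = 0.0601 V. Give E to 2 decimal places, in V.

Pd²⁺/Pd is reduced (cathode, E° = +0.91 V) and Ni²⁺/Ni is oxidized (anode).
The standard potential is +0.91 − (−0.24) = +1.15 V and the balanced reaction transfers n = 2 electrons.
The balanced reaction is Pd2+(aq) + Ni(s) → Pd(s) + Ni2+(aq), so Q = [Ni2+(aq)] / [Pd2+(aq)] = 2.6 and log Q = 0.415.
Applying E = E° − (RT ln10/nF)·log Q gives +1.15 − (0.0601/2)(0.415) = +1.14 V.

+1.14 V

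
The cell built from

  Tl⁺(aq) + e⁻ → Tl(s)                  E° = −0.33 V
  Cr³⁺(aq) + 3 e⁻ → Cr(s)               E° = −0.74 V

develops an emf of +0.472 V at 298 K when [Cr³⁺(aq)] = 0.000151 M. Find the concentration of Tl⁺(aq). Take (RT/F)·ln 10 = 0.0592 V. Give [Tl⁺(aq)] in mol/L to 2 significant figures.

0.59 M

With Tl⁺/Tl at the cathode and Cr³⁺/Cr at the anode, E°cell = −0.33 − (−0.74) = +0.41 V (n = 3).
From the Nernst equation, log Q = n(E° − E)/0.0592 = 3·(+0.41 − (+0.472))/0.0592 = −3.142.
For 3 Tl⁺(aq) + Cr(s) → 3 Tl(s) + Cr³⁺(aq), the reaction quotient is Q = [Cr³⁺(aq)] / [Tl⁺(aq)]^3.
Isolating [Tl⁺(aq)] in Q = 10^{−3.142} yields log [Tl⁺(aq)] = −0.226, i.e. 0.59 M.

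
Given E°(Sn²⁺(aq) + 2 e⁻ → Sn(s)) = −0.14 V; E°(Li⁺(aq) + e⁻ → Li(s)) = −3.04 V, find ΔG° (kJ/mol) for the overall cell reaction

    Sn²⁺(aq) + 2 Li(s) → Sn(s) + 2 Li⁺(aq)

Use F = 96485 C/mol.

−560 kJ/mol

In the reaction as written Sn²⁺(aq) is reduced, so the Sn²⁺/Sn couple is the cathode and Li⁺/Li is the anode.
E°cell = −0.14 − (−3.04) = +2.90 V; balancing electrons gives n = 2.
ΔG° = −nFE°cell = −(2)(96485)(+2.90) J/mol = −560 kJ/mol.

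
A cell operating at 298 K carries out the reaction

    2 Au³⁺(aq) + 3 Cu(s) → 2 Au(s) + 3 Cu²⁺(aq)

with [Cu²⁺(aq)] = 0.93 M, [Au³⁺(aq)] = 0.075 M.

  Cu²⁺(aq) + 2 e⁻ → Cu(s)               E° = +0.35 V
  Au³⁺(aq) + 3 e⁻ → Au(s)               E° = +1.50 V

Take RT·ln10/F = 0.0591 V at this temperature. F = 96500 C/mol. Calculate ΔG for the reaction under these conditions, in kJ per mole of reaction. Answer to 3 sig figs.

With Au³⁺/Au reduced at the cathode, E°cell = +1.50 − (+0.35) = +1.15 V and n = 6.
Q = [Cu²⁺(aq)]^3 / [Au³⁺(aq)]^2 = 143, so log Q = 2.155 and E = +1.15 − (0.0591/6)(2.155) = +1.1288 V.
Finally ΔG = −nFE = −(6)(96500 C/mol)(+1.1288 V) = −654 kJ/mol.

−654 kJ/mol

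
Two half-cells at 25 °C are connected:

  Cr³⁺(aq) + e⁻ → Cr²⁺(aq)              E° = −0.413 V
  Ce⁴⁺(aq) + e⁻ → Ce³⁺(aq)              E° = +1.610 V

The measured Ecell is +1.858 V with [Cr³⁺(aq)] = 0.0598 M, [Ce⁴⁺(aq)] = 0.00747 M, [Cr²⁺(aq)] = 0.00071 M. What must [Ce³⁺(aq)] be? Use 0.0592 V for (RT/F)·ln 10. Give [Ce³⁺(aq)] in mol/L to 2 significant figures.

0.054 M

With Ce⁴⁺/Ce³⁺ at the cathode and Cr³⁺/Cr²⁺ at the anode, E°cell = +1.610 − (−0.413) = +2.023 V (n = 1).
From the Nernst equation, log Q = n(E° − E)/0.0592 = 1·(+2.023 − (+1.858))/0.0592 = 2.787.
Balancing electrons gives Ce⁴⁺(aq) + Cr²⁺(aq) → Ce³⁺(aq) + Cr³⁺(aq); thus Q = ([Ce³⁺(aq)]·[Cr³⁺(aq)]) / ([Ce⁴⁺(aq)]·[Cr²⁺(aq)]).
Solving for the unknown gives log [Ce³⁺(aq)] = −1.265, so [Ce³⁺(aq)] ≈ 0.054 M.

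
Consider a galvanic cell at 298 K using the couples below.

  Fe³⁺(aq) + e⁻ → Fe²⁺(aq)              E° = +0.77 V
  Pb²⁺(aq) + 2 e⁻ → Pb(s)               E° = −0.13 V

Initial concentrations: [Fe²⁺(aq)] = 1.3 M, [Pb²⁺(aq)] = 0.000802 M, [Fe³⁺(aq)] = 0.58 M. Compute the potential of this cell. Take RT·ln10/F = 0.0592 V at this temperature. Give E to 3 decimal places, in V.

Since E°(Fe³⁺/Fe²⁺) > E°(Pb²⁺/Pb), Fe³⁺/Fe²⁺ serves as the cathode.
The standard potential is +0.77 − (−0.13) = +0.90 V and the balanced reaction transfers n = 2 electrons.
For the overall reaction 2 Fe³⁺(aq) + Pb(s) → 2 Fe²⁺(aq) + Pb²⁺(aq), Q = ([Fe²⁺(aq)]^2·[Pb²⁺(aq)]) / [Fe³⁺(aq)]^2 = 0.00403, giving log Q = −2.395.
E = E° − (0.0592/n)·log Q = +0.90 − (0.0592/2)(−2.395) = +0.971 V.

+0.971 V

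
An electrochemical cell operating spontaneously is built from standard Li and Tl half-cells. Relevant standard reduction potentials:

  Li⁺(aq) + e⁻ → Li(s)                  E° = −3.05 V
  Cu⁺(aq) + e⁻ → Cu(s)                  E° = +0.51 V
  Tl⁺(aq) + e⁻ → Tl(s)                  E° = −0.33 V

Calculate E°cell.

+2.72 V

The Tl⁺/Tl couple has the higher E°, so Tl ion is reduced (cathode) and Li is oxidized (anode).
E°cell = E°(cathode) − E°(anode) = −0.33 − (−3.05) = +2.72 V.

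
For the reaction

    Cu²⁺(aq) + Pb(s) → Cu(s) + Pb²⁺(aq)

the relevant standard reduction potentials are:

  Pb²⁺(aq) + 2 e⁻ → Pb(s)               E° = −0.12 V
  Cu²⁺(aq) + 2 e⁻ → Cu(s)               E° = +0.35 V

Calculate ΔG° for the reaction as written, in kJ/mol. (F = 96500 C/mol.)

In the reaction as written Cu²⁺(aq) is reduced, so the Cu²⁺/Cu couple is the cathode and Pb²⁺/Pb is the anode.
E°cell = +0.35 − (−0.12) = +0.47 V; balancing electrons gives n = 2.
ΔG° = −nFE°cell = −(2)(96500)(+0.47) J/mol = −90.7 kJ/mol.

−90.7 kJ/mol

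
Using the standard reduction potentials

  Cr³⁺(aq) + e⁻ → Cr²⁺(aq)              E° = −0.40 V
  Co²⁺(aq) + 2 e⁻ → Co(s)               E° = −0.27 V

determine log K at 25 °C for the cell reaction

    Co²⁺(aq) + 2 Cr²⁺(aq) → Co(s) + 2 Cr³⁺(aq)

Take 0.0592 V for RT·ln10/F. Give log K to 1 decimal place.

The Co²⁺/Co couple is reduced (cathode); E°cell = −0.27 − (−0.40) = +0.13 V with n = 2.
At equilibrium E = 0, so log K = nE°cell / 0.0592 = (2)(+0.13) / 0.0592 = 4.4.

log K = 4.4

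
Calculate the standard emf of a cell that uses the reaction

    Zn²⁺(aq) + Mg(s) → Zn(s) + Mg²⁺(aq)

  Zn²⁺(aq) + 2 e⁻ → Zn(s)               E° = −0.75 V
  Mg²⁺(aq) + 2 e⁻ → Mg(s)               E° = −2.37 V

Zn²⁺(aq) gains electrons, so the Zn²⁺/Zn couple is the cathode; the Mg²⁺/Mg couple is the anode.
E°cell = E°(cathode) − E°(anode) = −0.75 − (−2.37) = +1.62 V.
The positive value indicates the reaction is spontaneous as written.

+1.62 V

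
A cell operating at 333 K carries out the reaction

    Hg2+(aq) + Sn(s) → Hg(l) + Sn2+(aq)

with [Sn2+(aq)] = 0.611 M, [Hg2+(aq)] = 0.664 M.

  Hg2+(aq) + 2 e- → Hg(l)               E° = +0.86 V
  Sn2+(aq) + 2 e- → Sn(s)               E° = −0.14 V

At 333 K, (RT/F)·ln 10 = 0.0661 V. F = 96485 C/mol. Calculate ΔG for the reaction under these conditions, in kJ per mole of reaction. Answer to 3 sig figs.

The standard cell potential is +0.86 − (−0.14) = +1.00 V, with n = 2 electrons in the balanced equation.
Q = [Sn2+(aq)] / [Hg2+(aq)] = 0.92, so log Q = −0.036 and E = +1.00 − (0.0661/2)(−0.036) = +1.0012 V.
ΔG = −nFE = −(2)(96485)(+1.0012) J/mol = −193 kJ/mol.

−193 kJ/mol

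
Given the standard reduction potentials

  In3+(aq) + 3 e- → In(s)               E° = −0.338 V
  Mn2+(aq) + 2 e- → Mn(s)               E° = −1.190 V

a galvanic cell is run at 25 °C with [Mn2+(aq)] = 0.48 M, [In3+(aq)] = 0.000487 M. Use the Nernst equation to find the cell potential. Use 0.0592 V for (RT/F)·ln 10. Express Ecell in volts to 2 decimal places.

Since E°(In³⁺/In) > E°(Mn²⁺/Mn), In³⁺/In serves as the cathode.
E°cell = −0.338 − (−1.190) = +0.852 V, with n = 6 electrons transferred.
The balanced reaction is 2 In3+(aq) + 3 Mn(s) → 2 In(s) + 3 Mn2+(aq), so Q = [Mn2+(aq)]^3 / [In3+(aq)]^2 = 4.66×10^5 and log Q = 5.669.
E = E° − (0.0592/n)·log Q = +0.852 − (0.0592/6)(5.669) = +0.80 V.

+0.80 V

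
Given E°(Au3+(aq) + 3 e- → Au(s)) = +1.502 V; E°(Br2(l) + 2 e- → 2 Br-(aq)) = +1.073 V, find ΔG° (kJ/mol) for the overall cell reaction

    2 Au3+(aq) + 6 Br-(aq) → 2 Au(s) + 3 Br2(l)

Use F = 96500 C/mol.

−248 kJ/mol

In the reaction as written Au3+(aq) is reduced, so the Au³⁺/Au couple is the cathode and Br₂/Br⁻ is the anode.
E°cell = +1.502 − (+1.073) = +0.429 V; balancing electrons gives n = 6.
ΔG° = −nFE°cell = −(6)(96500)(+0.429) J/mol = −248 kJ/mol.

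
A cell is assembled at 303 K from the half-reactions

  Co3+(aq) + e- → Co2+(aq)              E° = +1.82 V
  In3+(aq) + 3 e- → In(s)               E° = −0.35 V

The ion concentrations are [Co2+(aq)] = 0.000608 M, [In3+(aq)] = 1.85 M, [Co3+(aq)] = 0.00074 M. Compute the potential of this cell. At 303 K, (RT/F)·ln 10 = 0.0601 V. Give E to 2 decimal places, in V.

+2.17 V

The Co³⁺/Co²⁺ couple has the more positive E°, so it is the cathode; In³⁺/In is the anode.
The standard potential is +1.82 − (−0.35) = +2.17 V and the balanced reaction transfers n = 3 electrons.
The balanced reaction is 3 Co3+(aq) + In(s) → 3 Co2+(aq) + In3+(aq), so Q = ([Co2+(aq)]^3·[In3+(aq)]) / [Co3+(aq)]^3 = 1.03 and log Q = 0.011.
Applying E = E° − (RT ln10/nF)·log Q gives +2.17 − (0.0601/3)(0.011) = +2.17 V.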